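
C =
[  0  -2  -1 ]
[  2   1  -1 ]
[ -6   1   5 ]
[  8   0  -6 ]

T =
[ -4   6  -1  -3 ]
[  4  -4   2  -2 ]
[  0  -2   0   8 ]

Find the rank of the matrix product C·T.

First compute CT:
[[ -8,  10,  -4,  -4],
 [ -4,  10,   0, -16],
 [ 28, -50,   8,  56],
 [-32,  60,  -8, -72]]
Now row reduce the product.
R2 ← R2 − (1/2)·R1: [0, 5, 2, -14]
R3 ← R3 + (7/2)·R1: [0, -15, -6, 42]
R4 ← R4 − (4)·R1: [0, 20, 8, -56]
R3 ← R3 + (3)·R2: [0, 0, 0, 0]
R4 ← R4 − (4)·R2: [0, 0, 0, 0]
2 nonzero rows, so rank(CT) = 2.

2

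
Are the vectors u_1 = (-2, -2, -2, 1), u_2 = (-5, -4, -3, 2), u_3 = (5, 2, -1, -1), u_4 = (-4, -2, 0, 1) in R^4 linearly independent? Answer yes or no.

Form the matrix with these vectors as rows and row reduce.
R2 ← R2 − (5/2)·R1: [0, 1, 2, -1/2]
R3 ← R3 + (5/2)·R1: [0, -3, -6, 3/2]
R4 ← R4 − (2)·R1: [0, 2, 4, -1]
R3 ← R3 + (3)·R2: [0, 0, 0, 0]
R4 ← R4 − (2)·R2: [0, 0, 0, 0]
2 nonzero rows, so the 4 vectors span a space of dimension 2.
Since 2 < 4, the vectors are linearly dependent.

no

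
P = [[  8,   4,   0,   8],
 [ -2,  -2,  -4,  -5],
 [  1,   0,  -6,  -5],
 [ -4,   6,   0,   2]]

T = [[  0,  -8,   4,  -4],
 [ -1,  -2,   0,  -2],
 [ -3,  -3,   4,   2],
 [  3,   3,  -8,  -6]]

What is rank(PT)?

First compute PT:
[[ 20, -48, -32, -88],
 [ -1,  17,  16,  34],
 [  3,  -5,  20,  14],
 [  0,  26, -32,  -8]]
Now row reduce the product.
R2 ← R2 + (1/20)·R1: [0, 73/5, 72/5, 148/5]
R3 ← R3 − (3/20)·R1: [0, 11/5, 124/5, 136/5]
R3 ← R3 − (11/73)·R2: [0, 0, 1652/73, 1660/73]
R4 ← R4 − (130/73)·R2: [0, 0, -4208/73, -4432/73]
R4 ← R4 + (1052/413)·R3: [0, 0, 0, -1152/413]
4 nonzero rows, so rank(PT) = 4.

4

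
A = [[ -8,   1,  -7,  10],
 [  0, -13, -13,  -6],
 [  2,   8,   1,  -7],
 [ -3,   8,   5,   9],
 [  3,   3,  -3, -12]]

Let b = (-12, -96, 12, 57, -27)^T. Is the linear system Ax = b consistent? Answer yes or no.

Row reduce the augmented matrix [A | b].
R3 ← R3 + (1/4)·R1: [0, 33/4, -3/4, -9/2, 9]
R4 ← R4 − (3/8)·R1: [0, 61/8, 61/8, 21/4, 123/2]
R5 ← R5 + (3/8)·R1: [0, 27/8, -45/8, -33/4, -63/2]
R3 ← R3 + (33/52)·R2: [0, 0, -9, -108/13, -675/13]
R4 ← R4 + (61/104)·R2: [0, 0, 0, 45/26, 135/26]
R5 ← R5 + (27/104)·R2: [0, 0, -9, -255/26, -1467/26]
R5 ← R5 − R3: [0, 0, 0, -3/2, -9/2]
R5 ← R5 + (13/15)·R4: [0, 0, 0, 0, 0]
The echelon form has 4 nonzero rows, and every pivot lies in the first 4 columns, so rank(A) = rank([A|b]) = 4.
The system is consistent.

yes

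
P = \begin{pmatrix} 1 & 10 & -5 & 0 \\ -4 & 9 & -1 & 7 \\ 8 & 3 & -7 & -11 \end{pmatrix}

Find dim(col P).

Row reduce to echelon form.
R2 ← R2 + (4)·R1: [0, 49, -21, 7]
R3 ← R3 − (8)·R1: [0, -77, 33, -11]
R3 ← R3 + (11/7)·R2: [0, 0, 0, 0]
Echelon form has 2 nonzero rows, so rank(P) = 2.
The column space has dimension equal to the rank: 2.

2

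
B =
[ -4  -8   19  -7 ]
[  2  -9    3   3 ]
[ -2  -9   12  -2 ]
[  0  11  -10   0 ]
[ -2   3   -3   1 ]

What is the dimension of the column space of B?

3

Row reduce to echelon form.
R2 ← R2 + (1/2)·R1: [0, -13, 25/2, -1/2]
R3 ← R3 − (1/2)·R1: [0, -5, 5/2, 3/2]
R5 ← R5 − (1/2)·R1: [0, 7, -25/2, 9/2]
R3 ← R3 − (5/13)·R2: [0, 0, -30/13, 22/13]
R4 ← R4 + (11/13)·R2: [0, 0, 15/26, -11/26]
R5 ← R5 + (7/13)·R2: [0, 0, -75/13, 55/13]
R4 ← R4 + (1/4)·R3: [0, 0, 0, 0]
R5 ← R5 − (5/2)·R3: [0, 0, 0, 0]
Echelon form has 3 nonzero rows, so rank(B) = 3.
The column space has dimension equal to the rank: 3.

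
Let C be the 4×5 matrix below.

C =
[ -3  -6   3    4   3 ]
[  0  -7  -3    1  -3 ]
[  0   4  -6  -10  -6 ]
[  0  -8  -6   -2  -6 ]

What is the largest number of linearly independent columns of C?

Row reduce to echelon form.
R3 ← R3 + (4/7)·R2: [0, 0, -54/7, -66/7, -54/7]
R4 ← R4 − (8/7)·R2: [0, 0, -18/7, -22/7, -18/7]
R4 ← R4 − (1/3)·R3: [0, 0, 0, 0, 0]
Echelon form has 3 nonzero rows, so rank(C) = 3.
The rank gives the maximum number of linearly independent columns: 3.

3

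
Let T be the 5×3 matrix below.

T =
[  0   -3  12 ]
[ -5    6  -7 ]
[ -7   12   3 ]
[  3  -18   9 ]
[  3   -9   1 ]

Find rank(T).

3

Row reduce to echelon form.
Swap R1 ↔ R2
R3 ← R3 − (7/5)·R1: [0, 18/5, 64/5]
R4 ← R4 + (3/5)·R1: [0, -72/5, 24/5]
R5 ← R5 + (3/5)·R1: [0, -27/5, -16/5]
R3 ← R3 + (6/5)·R2: [0, 0, 136/5]
R4 ← R4 − (24/5)·R2: [0, 0, -264/5]
R5 ← R5 − (9/5)·R2: [0, 0, -124/5]
R4 ← R4 + (33/17)·R3: [0, 0, 0]
R5 ← R5 + (31/34)·R3: [0, 0, 0]
Echelon form has 3 nonzero rows, so rank(T) = 3.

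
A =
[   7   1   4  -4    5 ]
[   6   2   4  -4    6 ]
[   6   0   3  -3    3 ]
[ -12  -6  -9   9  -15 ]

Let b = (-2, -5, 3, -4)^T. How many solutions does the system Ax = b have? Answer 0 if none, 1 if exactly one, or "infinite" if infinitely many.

0

Row reduce the augmented matrix [A | b].
R2 ← R2 − (6/7)·R1: [0, 8/7, 4/7, -4/7, 12/7, -23/7]
R3 ← R3 − (6/7)·R1: [0, -6/7, -3/7, 3/7, -9/7, 33/7]
R4 ← R4 + (12/7)·R1: [0, -30/7, -15/7, 15/7, -45/7, -52/7]
R3 ← R3 + (3/4)·R2: [0, 0, 0, 0, 0, 9/4]
R4 ← R4 + (15/4)·R2: [0, 0, 0, 0, 0, -79/4]
R4 ← R4 + (79/9)·R3: [0, 0, 0, 0, 0, 0]
The echelon form has 3 nonzero rows; the last pivot sits in the augmented column, so rank(A) = 2 but rank([A|b]) = 3.
Since the ranks differ, the system is inconsistent.
It has no solutions.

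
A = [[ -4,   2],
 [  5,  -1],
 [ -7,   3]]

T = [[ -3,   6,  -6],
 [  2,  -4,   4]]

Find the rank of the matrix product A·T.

First compute AT:
[[ 16, -32,  32],
 [-17,  34, -34],
 [ 27, -54,  54]]
Now row reduce the product.
R2 ← R2 + (17/16)·R1: [0, 0, 0]
R3 ← R3 − (27/16)·R1: [0, 0, 0]
1 nonzero row, so rank(AT) = 1.

1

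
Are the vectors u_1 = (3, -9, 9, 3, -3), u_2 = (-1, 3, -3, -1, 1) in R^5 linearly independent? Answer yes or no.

Form the matrix with these vectors as rows and row reduce.
R2 ← R2 + (1/3)·R1: [0, 0, 0, 0, 0]
1 nonzero row, so the 2 vectors span a space of dimension 1.
Since 1 < 2, the vectors are linearly dependent.

no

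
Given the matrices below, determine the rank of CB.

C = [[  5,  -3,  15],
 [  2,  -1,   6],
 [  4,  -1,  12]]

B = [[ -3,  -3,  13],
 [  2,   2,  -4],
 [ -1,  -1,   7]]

2

First compute CB:
[[-36, -36, 182],
 [-14, -14,  72],
 [-26, -26, 140]]
Now row reduce the product.
R2 ← R2 − (7/18)·R1: [0, 0, 11/9]
R3 ← R3 − (13/18)·R1: [0, 0, 77/9]
R3 ← R3 − (7)·R2: [0, 0, 0]
2 nonzero rows, so rank(CB) = 2.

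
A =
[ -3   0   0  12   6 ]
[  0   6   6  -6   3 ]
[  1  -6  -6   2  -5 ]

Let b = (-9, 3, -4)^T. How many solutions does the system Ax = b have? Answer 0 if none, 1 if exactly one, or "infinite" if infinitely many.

Row reduce the augmented matrix [A | b].
R3 ← R3 + (1/3)·R1: [0, -6, -6, 6, -3, -7]
R3 ← R3 + R2: [0, 0, 0, 0, 0, -4]
The echelon form has 3 nonzero rows; the last pivot sits in the augmented column, so rank(A) = 2 but rank([A|b]) = 3.
Since the ranks differ, the system is inconsistent.
It has no solutions.

0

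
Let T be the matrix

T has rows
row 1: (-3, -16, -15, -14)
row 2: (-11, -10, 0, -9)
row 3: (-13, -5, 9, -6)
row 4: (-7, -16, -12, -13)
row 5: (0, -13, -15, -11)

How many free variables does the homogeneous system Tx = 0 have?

1

Row reduce to echelon form.
R2 ← R2 − (11/3)·R1: [0, 146/3, 55, 127/3]
R3 ← R3 − (13/3)·R1: [0, 193/3, 74, 164/3]
R4 ← R4 − (7/3)·R1: [0, 64/3, 23, 59/3]
R3 ← R3 − (193/146)·R2: [0, 0, 189/146, -189/146]
R4 ← R4 − (32/73)·R2: [0, 0, -81/73, 81/73]
R5 ← R5 + (39/146)·R2: [0, 0, -45/146, 45/146]
R4 ← R4 + (6/7)·R3: [0, 0, 0, 0]
R5 ← R5 + (5/21)·R3: [0, 0, 0, 0]
3 nonzero rows, so rank(T) = 3.
T has 4 columns; by rank–nullity, nullity = 4 − 3 = 1.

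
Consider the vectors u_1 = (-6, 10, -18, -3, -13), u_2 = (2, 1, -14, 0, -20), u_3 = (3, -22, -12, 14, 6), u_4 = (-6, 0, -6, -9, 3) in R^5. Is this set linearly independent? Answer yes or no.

Form the matrix with these vectors as rows and row reduce.
R2 ← R2 + (1/3)·R1: [0, 13/3, -20, -1, -73/3]
R3 ← R3 + (1/2)·R1: [0, -17, -21, 25/2, -1/2]
R4 ← R4 − R1: [0, -10, 12, -6, 16]
R3 ← R3 + (51/13)·R2: [0, 0, -1293/13, 223/26, -2495/26]
R4 ← R4 + (30/13)·R2: [0, 0, -444/13, -108/13, -522/13]
R4 ← R4 − (148/431)·R3: [0, 0, 0, -4850/431, -3104/431]
4 nonzero rows, so the 4 vectors span a space of dimension 4.
Since 4 = 4, the vectors are linearly independent.

yes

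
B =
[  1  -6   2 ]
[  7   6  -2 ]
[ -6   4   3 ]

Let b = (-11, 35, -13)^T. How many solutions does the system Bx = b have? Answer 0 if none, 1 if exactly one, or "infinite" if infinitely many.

1

Row reduce the augmented matrix [B | b].
R2 ← R2 − (7)·R1: [0, 48, -16, 112]
R3 ← R3 + (6)·R1: [0, -32, 15, -79]
R3 ← R3 + (2/3)·R2: [0, 0, 13/3, -13/3]
The echelon form has 3 nonzero rows, and every pivot lies in the first 3 columns, so rank(B) = rank([B|b]) = 3.
The system is consistent.
rank = 3 = number of unknowns, so the solution is unique.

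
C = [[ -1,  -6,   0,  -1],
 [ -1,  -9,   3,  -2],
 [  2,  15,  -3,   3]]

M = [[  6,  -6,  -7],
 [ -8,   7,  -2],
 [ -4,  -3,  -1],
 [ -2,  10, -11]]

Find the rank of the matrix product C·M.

First compute CM:
[[ 44, -46,  30],
 [ 58, -86,  44],
 [-102, 132, -74]]
Now row reduce the product.
R2 ← R2 − (29/22)·R1: [0, -279/11, 49/11]
R3 ← R3 + (51/22)·R1: [0, 279/11, -49/11]
R3 ← R3 + R2: [0, 0, 0]
2 nonzero rows, so rank(CM) = 2.

2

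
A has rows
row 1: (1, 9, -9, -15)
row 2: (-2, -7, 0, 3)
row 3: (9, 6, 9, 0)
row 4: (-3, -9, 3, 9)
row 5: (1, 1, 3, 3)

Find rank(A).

Row reduce to echelon form.
R2 ← R2 + (2)·R1: [0, 11, -18, -27]
R3 ← R3 − (9)·R1: [0, -75, 90, 135]
R4 ← R4 + (3)·R1: [0, 18, -24, -36]
R5 ← R5 − R1: [0, -8, 12, 18]
R3 ← R3 + (75/11)·R2: [0, 0, -360/11, -540/11]
R4 ← R4 − (18/11)·R2: [0, 0, 60/11, 90/11]
R5 ← R5 + (8/11)·R2: [0, 0, -12/11, -18/11]
R4 ← R4 + (1/6)·R3: [0, 0, 0, 0]
R5 ← R5 − (1/30)·R3: [0, 0, 0, 0]
Echelon form has 3 nonzero rows, so rank(A) = 3.

3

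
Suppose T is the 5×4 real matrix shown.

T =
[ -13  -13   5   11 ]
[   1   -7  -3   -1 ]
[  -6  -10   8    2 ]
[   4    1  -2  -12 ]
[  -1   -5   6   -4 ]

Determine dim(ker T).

0

Row reduce to echelon form.
R2 ← R2 + (1/13)·R1: [0, -8, -34/13, -2/13]
R3 ← R3 − (6/13)·R1: [0, -4, 74/13, -40/13]
R4 ← R4 + (4/13)·R1: [0, -3, -6/13, -112/13]
R5 ← R5 − (1/13)·R1: [0, -4, 73/13, -63/13]
R3 ← R3 − (1/2)·R2: [0, 0, 7, -3]
R4 ← R4 − (3/8)·R2: [0, 0, 27/52, -445/52]
R5 ← R5 − (1/2)·R2: [0, 0, 90/13, -62/13]
R4 ← R4 − (27/364)·R3: [0, 0, 0, -1517/182]
R5 ← R5 − (90/91)·R3: [0, 0, 0, -164/91]
R5 ← R5 − (8/37)·R4: [0, 0, 0, 0]
4 nonzero rows, so rank(T) = 4.
T has 4 columns; by rank–nullity, nullity = 4 − 4 = 0.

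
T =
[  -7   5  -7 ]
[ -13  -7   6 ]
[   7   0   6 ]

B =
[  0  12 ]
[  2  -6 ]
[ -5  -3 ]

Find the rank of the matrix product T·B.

2

First compute TB:
[[ 45, -93],
 [-44, -132],
 [-30,  66]]
Now row reduce the product.
R2 ← R2 + (44/45)·R1: [0, -3344/15]
R3 ← R3 + (2/3)·R1: [0, 4]
R3 ← R3 + (15/836)·R2: [0, 0]
2 nonzero rows, so rank(TB) = 2.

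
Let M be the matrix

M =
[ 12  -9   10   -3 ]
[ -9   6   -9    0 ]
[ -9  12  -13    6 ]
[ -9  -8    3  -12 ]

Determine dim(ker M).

Row reduce to echelon form.
R2 ← R2 + (3/4)·R1: [0, -3/4, -3/2, -9/4]
R3 ← R3 + (3/4)·R1: [0, 21/4, -11/2, 15/4]
R4 ← R4 + (3/4)·R1: [0, -59/4, 21/2, -57/4]
R3 ← R3 + (7)·R2: [0, 0, -16, -12]
R4 ← R4 − (59/3)·R2: [0, 0, 40, 30]
R4 ← R4 + (5/2)·R3: [0, 0, 0, 0]
3 nonzero rows, so rank(M) = 3.
M has 4 columns; by rank–nullity, nullity = 4 − 3 = 1.

1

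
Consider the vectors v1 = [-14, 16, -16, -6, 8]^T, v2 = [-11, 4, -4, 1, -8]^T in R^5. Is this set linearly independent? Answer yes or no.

Form the matrix with these vectors as rows and row reduce.
R2 ← R2 − (11/14)·R1: [0, -60/7, 60/7, 40/7, -100/7]
2 nonzero rows, so the 2 vectors span a space of dimension 2.
Since 2 = 2, the vectors are linearly independent.

yes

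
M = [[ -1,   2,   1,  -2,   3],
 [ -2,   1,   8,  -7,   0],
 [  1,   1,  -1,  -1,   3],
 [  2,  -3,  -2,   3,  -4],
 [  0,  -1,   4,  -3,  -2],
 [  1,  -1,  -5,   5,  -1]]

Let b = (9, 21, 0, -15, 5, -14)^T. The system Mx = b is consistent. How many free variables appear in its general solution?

Row reduce the augmented matrix [M | b].
R2 ← R2 − (2)·R1: [0, -3, 6, -3, -6, 3]
R3 ← R3 + R1: [0, 3, 0, -3, 6, 9]
R4 ← R4 + (2)·R1: [0, 1, 0, -1, 2, 3]
R6 ← R6 + R1: [0, 1, -4, 3, 2, -5]
R3 ← R3 + R2: [0, 0, 6, -6, 0, 12]
R4 ← R4 + (1/3)·R2: [0, 0, 2, -2, 0, 4]
R5 ← R5 − (1/3)·R2: [0, 0, 2, -2, 0, 4]
R6 ← R6 + (1/3)·R2: [0, 0, -2, 2, 0, -4]
R4 ← R4 − (1/3)·R3: [0, 0, 0, 0, 0, 0]
R5 ← R5 − (1/3)·R3: [0, 0, 0, 0, 0, 0]
R6 ← R6 + (1/3)·R3: [0, 0, 0, 0, 0, 0]
The echelon form has 3 nonzero rows, and every pivot lies in the first 5 columns, so rank(M) = rank([M|b]) = 3.
The system is consistent.
Free variables = (unknowns) − (rank) = 5 − 3 = 2.

2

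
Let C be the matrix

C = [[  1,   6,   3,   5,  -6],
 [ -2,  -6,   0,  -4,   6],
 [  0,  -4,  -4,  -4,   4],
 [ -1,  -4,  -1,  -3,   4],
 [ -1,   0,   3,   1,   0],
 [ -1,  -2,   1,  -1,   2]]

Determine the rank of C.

Row reduce to echelon form.
R2 ← R2 + (2)·R1: [0, 6, 6, 6, -6]
R4 ← R4 + R1: [0, 2, 2, 2, -2]
R5 ← R5 + R1: [0, 6, 6, 6, -6]
R6 ← R6 + R1: [0, 4, 4, 4, -4]
R3 ← R3 + (2/3)·R2: [0, 0, 0, 0, 0]
R4 ← R4 − (1/3)·R2: [0, 0, 0, 0, 0]
R5 ← R5 − R2: [0, 0, 0, 0, 0]
R6 ← R6 − (2/3)·R2: [0, 0, 0, 0, 0]
Echelon form has 2 nonzero rows, so rank(C) = 2.

2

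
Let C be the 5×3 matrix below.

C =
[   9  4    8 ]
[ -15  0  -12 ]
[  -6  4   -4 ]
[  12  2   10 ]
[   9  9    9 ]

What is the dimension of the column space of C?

2

Row reduce to echelon form.
R2 ← R2 + (5/3)·R1: [0, 20/3, 4/3]
R3 ← R3 + (2/3)·R1: [0, 20/3, 4/3]
R4 ← R4 − (4/3)·R1: [0, -10/3, -2/3]
R5 ← R5 − R1: [0, 5, 1]
R3 ← R3 − R2: [0, 0, 0]
R4 ← R4 + (1/2)·R2: [0, 0, 0]
R5 ← R5 − (3/4)·R2: [0, 0, 0]
Echelon form has 2 nonzero rows, so rank(C) = 2.
The column space has dimension equal to the rank: 2.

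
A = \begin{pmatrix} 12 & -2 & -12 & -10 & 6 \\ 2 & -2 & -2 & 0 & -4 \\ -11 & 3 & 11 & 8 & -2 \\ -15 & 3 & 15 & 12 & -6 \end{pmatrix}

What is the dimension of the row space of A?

2

Row reduce to echelon form.
R2 ← R2 − (1/6)·R1: [0, -5/3, 0, 5/3, -5]
R3 ← R3 + (11/12)·R1: [0, 7/6, 0, -7/6, 7/2]
R4 ← R4 + (5/4)·R1: [0, 1/2, 0, -1/2, 3/2]
R3 ← R3 + (7/10)·R2: [0, 0, 0, 0, 0]
R4 ← R4 + (3/10)·R2: [0, 0, 0, 0, 0]
Echelon form has 2 nonzero rows, so rank(A) = 2.
The row space has dimension equal to the rank: 2.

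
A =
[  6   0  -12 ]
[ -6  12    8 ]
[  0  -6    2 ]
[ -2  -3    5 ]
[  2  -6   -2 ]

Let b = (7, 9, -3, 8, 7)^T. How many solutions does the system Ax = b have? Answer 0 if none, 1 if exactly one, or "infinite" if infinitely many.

0

Row reduce the augmented matrix [A | b].
R2 ← R2 + R1: [0, 12, -4, 16]
R4 ← R4 + (1/3)·R1: [0, -3, 1, 31/3]
R5 ← R5 − (1/3)·R1: [0, -6, 2, 14/3]
R3 ← R3 + (1/2)·R2: [0, 0, 0, 5]
R4 ← R4 + (1/4)·R2: [0, 0, 0, 43/3]
R5 ← R5 + (1/2)·R2: [0, 0, 0, 38/3]
R4 ← R4 − (43/15)·R3: [0, 0, 0, 0]
R5 ← R5 − (38/15)·R3: [0, 0, 0, 0]
The echelon form has 3 nonzero rows; the last pivot sits in the augmented column, so rank(A) = 2 but rank([A|b]) = 3.
Since the ranks differ, the system is inconsistent.
It has no solutions.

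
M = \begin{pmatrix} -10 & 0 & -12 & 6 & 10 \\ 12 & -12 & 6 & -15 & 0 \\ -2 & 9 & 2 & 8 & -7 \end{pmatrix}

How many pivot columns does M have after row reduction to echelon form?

3

Row reduce to echelon form.
R2 ← R2 + (6/5)·R1: [0, -12, -42/5, -39/5, 12]
R3 ← R3 − (1/5)·R1: [0, 9, 22/5, 34/5, -9]
R3 ← R3 + (3/4)·R2: [0, 0, -19/10, 19/20, 0]
Echelon form has 3 nonzero rows, so rank(M) = 3.
Each nonzero row contributes one pivot column: 3 pivot columns.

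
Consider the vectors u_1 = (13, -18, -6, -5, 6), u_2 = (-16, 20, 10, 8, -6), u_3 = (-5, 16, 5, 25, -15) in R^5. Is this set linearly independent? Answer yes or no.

yes

Form the matrix with these vectors as rows and row reduce.
R2 ← R2 + (16/13)·R1: [0, -28/13, 34/13, 24/13, 18/13]
R3 ← R3 + (5/13)·R1: [0, 118/13, 35/13, 300/13, -165/13]
R3 ← R3 + (59/14)·R2: [0, 0, 96/7, 216/7, -48/7]
3 nonzero rows, so the 3 vectors span a space of dimension 3.
Since 3 = 3, the vectors are linearly independent.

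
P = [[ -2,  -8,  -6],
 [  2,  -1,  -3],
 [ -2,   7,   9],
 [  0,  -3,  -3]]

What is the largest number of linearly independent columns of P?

2

Row reduce to echelon form.
R2 ← R2 + R1: [0, -9, -9]
R3 ← R3 − R1: [0, 15, 15]
R3 ← R3 + (5/3)·R2: [0, 0, 0]
R4 ← R4 − (1/3)·R2: [0, 0, 0]
Echelon form has 2 nonzero rows, so rank(P) = 2.
The rank gives the maximum number of linearly independent columns: 2.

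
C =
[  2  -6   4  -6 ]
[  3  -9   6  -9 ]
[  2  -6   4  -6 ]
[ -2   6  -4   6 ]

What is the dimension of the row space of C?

Row reduce to echelon form.
R2 ← R2 − (3/2)·R1: [0, 0, 0, 0]
R3 ← R3 − R1: [0, 0, 0, 0]
R4 ← R4 + R1: [0, 0, 0, 0]
Echelon form has 1 nonzero row, so rank(C) = 1.
The row space has dimension equal to the rank: 1.

1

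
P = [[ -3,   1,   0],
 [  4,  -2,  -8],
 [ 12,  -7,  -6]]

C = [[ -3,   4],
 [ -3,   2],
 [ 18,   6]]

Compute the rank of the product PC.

2

First compute PC:
[[  6, -10],
 [-150, -36],
 [-123,  -2]]
Now row reduce the product.
R2 ← R2 + (25)·R1: [0, -286]
R3 ← R3 + (41/2)·R1: [0, -207]
R3 ← R3 − (207/286)·R2: [0, 0]
2 nonzero rows, so rank(PC) = 2.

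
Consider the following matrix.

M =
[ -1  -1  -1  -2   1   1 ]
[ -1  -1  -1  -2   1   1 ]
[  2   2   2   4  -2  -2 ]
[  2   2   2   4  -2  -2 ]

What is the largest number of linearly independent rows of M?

1

Row reduce to echelon form.
R2 ← R2 − R1: [0, 0, 0, 0, 0, 0]
R3 ← R3 + (2)·R1: [0, 0, 0, 0, 0, 0]
R4 ← R4 + (2)·R1: [0, 0, 0, 0, 0, 0]
Echelon form has 1 nonzero row, so rank(M) = 1.
The rank gives the maximum number of linearly independent rows: 1.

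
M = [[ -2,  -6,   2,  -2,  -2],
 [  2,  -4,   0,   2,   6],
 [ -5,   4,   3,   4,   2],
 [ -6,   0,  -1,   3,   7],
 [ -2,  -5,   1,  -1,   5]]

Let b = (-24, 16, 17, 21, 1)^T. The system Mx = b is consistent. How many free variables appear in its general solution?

Row reduce the augmented matrix [M | b].
R2 ← R2 + R1: [0, -10, 2, 0, 4, -8]
R3 ← R3 − (5/2)·R1: [0, 19, -2, 9, 7, 77]
R4 ← R4 − (3)·R1: [0, 18, -7, 9, 13, 93]
R5 ← R5 − R1: [0, 1, -1, 1, 7, 25]
R3 ← R3 + (19/10)·R2: [0, 0, 9/5, 9, 73/5, 309/5]
R4 ← R4 + (9/5)·R2: [0, 0, -17/5, 9, 101/5, 393/5]
R5 ← R5 + (1/10)·R2: [0, 0, -4/5, 1, 37/5, 121/5]
R4 ← R4 + (17/9)·R3: [0, 0, 0, 26, 430/9, 586/3]
R5 ← R5 + (4/9)·R3: [0, 0, 0, 5, 125/9, 155/3]
R5 ← R5 − (5/26)·R4: [0, 0, 0, 0, 550/117, 550/39]
The echelon form has 5 nonzero rows, and every pivot lies in the first 5 columns, so rank(M) = rank([M|b]) = 5.
The system is consistent.
Free variables = (unknowns) − (rank) = 5 − 5 = 0.

0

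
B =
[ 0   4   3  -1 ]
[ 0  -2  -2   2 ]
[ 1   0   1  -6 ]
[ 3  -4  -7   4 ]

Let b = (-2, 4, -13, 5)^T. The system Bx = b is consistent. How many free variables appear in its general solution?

1

Row reduce the augmented matrix [B | b].
Swap R1 ↔ R3
R4 ← R4 − (3)·R1: [0, -4, -10, 22, 44]
R3 ← R3 + (2)·R2: [0, 0, -1, 3, 6]
R4 ← R4 − (2)·R2: [0, 0, -6, 18, 36]
R4 ← R4 − (6)·R3: [0, 0, 0, 0, 0]
The echelon form has 3 nonzero rows, and every pivot lies in the first 4 columns, so rank(B) = rank([B|b]) = 3.
The system is consistent.
Free variables = (unknowns) − (rank) = 4 − 3 = 1.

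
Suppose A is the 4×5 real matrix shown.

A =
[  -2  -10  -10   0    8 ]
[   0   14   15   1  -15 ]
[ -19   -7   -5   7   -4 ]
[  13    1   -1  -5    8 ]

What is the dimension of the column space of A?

Row reduce to echelon form.
R3 ← R3 − (19/2)·R1: [0, 88, 90, 7, -80]
R4 ← R4 + (13/2)·R1: [0, -64, -66, -5, 60]
R3 ← R3 − (44/7)·R2: [0, 0, -30/7, 5/7, 100/7]
R4 ← R4 + (32/7)·R2: [0, 0, 18/7, -3/7, -60/7]
R4 ← R4 + (3/5)·R3: [0, 0, 0, 0, 0]
Echelon form has 3 nonzero rows, so rank(A) = 3.
The column space has dimension equal to the rank: 3.

3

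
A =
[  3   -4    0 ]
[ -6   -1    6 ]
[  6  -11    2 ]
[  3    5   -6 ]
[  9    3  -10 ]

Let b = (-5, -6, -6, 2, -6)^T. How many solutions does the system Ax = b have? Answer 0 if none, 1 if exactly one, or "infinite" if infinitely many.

Row reduce the augmented matrix [A | b].
R2 ← R2 + (2)·R1: [0, -9, 6, -16]
R3 ← R3 − (2)·R1: [0, -3, 2, 4]
R4 ← R4 − R1: [0, 9, -6, 7]
R5 ← R5 − (3)·R1: [0, 15, -10, 9]
R3 ← R3 − (1/3)·R2: [0, 0, 0, 28/3]
R4 ← R4 + R2: [0, 0, 0, -9]
R5 ← R5 + (5/3)·R2: [0, 0, 0, -53/3]
R4 ← R4 + (27/28)·R3: [0, 0, 0, 0]
R5 ← R5 + (53/28)·R3: [0, 0, 0, 0]
The echelon form has 3 nonzero rows; the last pivot sits in the augmented column, so rank(A) = 2 but rank([A|b]) = 3.
Since the ranks differ, the system is inconsistent.
It has no solutions.

0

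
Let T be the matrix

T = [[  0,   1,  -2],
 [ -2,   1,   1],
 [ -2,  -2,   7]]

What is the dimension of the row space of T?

Row reduce to echelon form.
Swap R1 ↔ R2
R3 ← R3 − R1: [0, -3, 6]
R3 ← R3 + (3)·R2: [0, 0, 0]
Echelon form has 2 nonzero rows, so rank(T) = 2.
The row space has dimension equal to the rank: 2.

2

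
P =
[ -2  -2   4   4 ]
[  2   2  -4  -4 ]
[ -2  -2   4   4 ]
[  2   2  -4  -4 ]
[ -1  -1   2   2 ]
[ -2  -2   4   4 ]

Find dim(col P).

1

Row reduce to echelon form.
R2 ← R2 + R1: [0, 0, 0, 0]
R3 ← R3 − R1: [0, 0, 0, 0]
R4 ← R4 + R1: [0, 0, 0, 0]
R5 ← R5 − (1/2)·R1: [0, 0, 0, 0]
R6 ← R6 − R1: [0, 0, 0, 0]
Echelon form has 1 nonzero row, so rank(P) = 1.
The column space has dimension equal to the rank: 1.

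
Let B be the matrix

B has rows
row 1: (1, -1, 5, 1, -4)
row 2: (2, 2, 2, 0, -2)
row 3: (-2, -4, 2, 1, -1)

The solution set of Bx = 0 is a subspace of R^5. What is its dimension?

3

Row reduce to echelon form.
R2 ← R2 − (2)·R1: [0, 4, -8, -2, 6]
R3 ← R3 + (2)·R1: [0, -6, 12, 3, -9]
R3 ← R3 + (3/2)·R2: [0, 0, 0, 0, 0]
2 nonzero rows, so rank(B) = 2.
B has 5 columns; by rank–nullity, nullity = 5 − 2 = 3.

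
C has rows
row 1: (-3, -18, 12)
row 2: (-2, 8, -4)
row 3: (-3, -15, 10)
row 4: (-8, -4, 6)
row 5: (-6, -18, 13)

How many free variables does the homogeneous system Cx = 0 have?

0

Row reduce to echelon form.
R2 ← R2 − (2/3)·R1: [0, 20, -12]
R3 ← R3 − R1: [0, 3, -2]
R4 ← R4 − (8/3)·R1: [0, 44, -26]
R5 ← R5 − (2)·R1: [0, 18, -11]
R3 ← R3 − (3/20)·R2: [0, 0, -1/5]
R4 ← R4 − (11/5)·R2: [0, 0, 2/5]
R5 ← R5 − (9/10)·R2: [0, 0, -1/5]
R4 ← R4 + (2)·R3: [0, 0, 0]
R5 ← R5 − R3: [0, 0, 0]
3 nonzero rows, so rank(C) = 3.
C has 3 columns; by rank–nullity, nullity = 3 − 3 = 0.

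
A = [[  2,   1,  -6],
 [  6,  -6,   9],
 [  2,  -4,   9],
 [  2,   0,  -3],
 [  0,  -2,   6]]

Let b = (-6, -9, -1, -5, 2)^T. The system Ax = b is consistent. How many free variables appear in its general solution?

Row reduce the augmented matrix [A | b].
R2 ← R2 − (3)·R1: [0, -9, 27, 9]
R3 ← R3 − R1: [0, -5, 15, 5]
R4 ← R4 − R1: [0, -1, 3, 1]
R3 ← R3 − (5/9)·R2: [0, 0, 0, 0]
R4 ← R4 − (1/9)·R2: [0, 0, 0, 0]
R5 ← R5 − (2/9)·R2: [0, 0, 0, 0]
The echelon form has 2 nonzero rows, and every pivot lies in the first 3 columns, so rank(A) = rank([A|b]) = 2.
The system is consistent.
Free variables = (unknowns) − (rank) = 3 − 2 = 1.

1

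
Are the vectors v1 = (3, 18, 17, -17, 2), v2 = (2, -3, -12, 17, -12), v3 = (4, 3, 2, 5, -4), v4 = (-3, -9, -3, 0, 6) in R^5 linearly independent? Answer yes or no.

Form the matrix with these vectors as rows and row reduce.
R2 ← R2 − (2/3)·R1: [0, -15, -70/3, 85/3, -40/3]
R3 ← R3 − (4/3)·R1: [0, -21, -62/3, 83/3, -20/3]
R4 ← R4 + R1: [0, 9, 14, -17, 8]
R3 ← R3 − (7/5)·R2: [0, 0, 12, -12, 12]
R4 ← R4 + (3/5)·R2: [0, 0, 0, 0, 0]
3 nonzero rows, so the 4 vectors span a space of dimension 3.
Since 3 < 4, the vectors are linearly dependent.

no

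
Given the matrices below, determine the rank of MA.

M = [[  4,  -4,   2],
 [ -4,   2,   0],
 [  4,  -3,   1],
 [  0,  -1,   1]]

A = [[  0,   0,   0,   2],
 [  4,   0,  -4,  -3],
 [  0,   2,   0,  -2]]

2

First compute MA:
[[-16,   4,  16,  16],
 [  8,   0,  -8, -14],
 [-12,   2,  12,  15],
 [ -4,   2,   4,   1]]
Now row reduce the product.
R2 ← R2 + (1/2)·R1: [0, 2, 0, -6]
R3 ← R3 − (3/4)·R1: [0, -1, 0, 3]
R4 ← R4 − (1/4)·R1: [0, 1, 0, -3]
R3 ← R3 + (1/2)·R2: [0, 0, 0, 0]
R4 ← R4 − (1/2)·R2: [0, 0, 0, 0]
2 nonzero rows, so rank(MA) = 2.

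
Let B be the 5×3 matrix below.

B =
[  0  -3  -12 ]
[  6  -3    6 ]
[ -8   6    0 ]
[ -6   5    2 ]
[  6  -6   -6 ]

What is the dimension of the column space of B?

Row reduce to echelon form.
Swap R1 ↔ R2
R3 ← R3 + (4/3)·R1: [0, 2, 8]
R4 ← R4 + R1: [0, 2, 8]
R5 ← R5 − R1: [0, -3, -12]
R3 ← R3 + (2/3)·R2: [0, 0, 0]
R4 ← R4 + (2/3)·R2: [0, 0, 0]
R5 ← R5 − R2: [0, 0, 0]
Echelon form has 2 nonzero rows, so rank(B) = 2.
The column space has dimension equal to the rank: 2.

2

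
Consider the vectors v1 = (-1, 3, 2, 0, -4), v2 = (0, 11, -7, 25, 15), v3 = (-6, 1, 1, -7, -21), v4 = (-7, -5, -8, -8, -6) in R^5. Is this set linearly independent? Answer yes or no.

yes

Form the matrix with these vectors as rows and row reduce.
R3 ← R3 − (6)·R1: [0, -17, -11, -7, 3]
R4 ← R4 − (7)·R1: [0, -26, -22, -8, 22]
R3 ← R3 + (17/11)·R2: [0, 0, -240/11, 348/11, 288/11]
R4 ← R4 + (26/11)·R2: [0, 0, -424/11, 562/11, 632/11]
R4 ← R4 − (53/30)·R3: [0, 0, 0, -24/5, 56/5]
4 nonzero rows, so the 4 vectors span a space of dimension 4.
Since 4 = 4, the vectors are linearly independent.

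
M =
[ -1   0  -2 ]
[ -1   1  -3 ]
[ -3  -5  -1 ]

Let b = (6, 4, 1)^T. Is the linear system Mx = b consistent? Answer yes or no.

no

Row reduce the augmented matrix [M | b].
R2 ← R2 − R1: [0, 1, -1, -2]
R3 ← R3 − (3)·R1: [0, -5, 5, -17]
R3 ← R3 + (5)·R2: [0, 0, 0, -27]
The echelon form has 3 nonzero rows; the last pivot sits in the augmented column, so rank(M) = 2 but rank([M|b]) = 3.
Since the ranks differ, the system is inconsistent.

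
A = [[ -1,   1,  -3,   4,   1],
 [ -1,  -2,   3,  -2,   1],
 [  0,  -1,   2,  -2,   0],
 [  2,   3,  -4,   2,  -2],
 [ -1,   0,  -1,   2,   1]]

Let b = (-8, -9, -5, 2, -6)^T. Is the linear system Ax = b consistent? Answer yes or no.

no

Row reduce the augmented matrix [A | b].
R2 ← R2 − R1: [0, -3, 6, -6, 0, -1]
R4 ← R4 + (2)·R1: [0, 5, -10, 10, 0, -14]
R5 ← R5 − R1: [0, -1, 2, -2, 0, 2]
R3 ← R3 − (1/3)·R2: [0, 0, 0, 0, 0, -14/3]
R4 ← R4 + (5/3)·R2: [0, 0, 0, 0, 0, -47/3]
R5 ← R5 − (1/3)·R2: [0, 0, 0, 0, 0, 7/3]
R4 ← R4 − (47/14)·R3: [0, 0, 0, 0, 0, 0]
R5 ← R5 + (1/2)·R3: [0, 0, 0, 0, 0, 0]
The echelon form has 3 nonzero rows; the last pivot sits in the augmented column, so rank(A) = 2 but rank([A|b]) = 3.
Since the ranks differ, the system is inconsistent.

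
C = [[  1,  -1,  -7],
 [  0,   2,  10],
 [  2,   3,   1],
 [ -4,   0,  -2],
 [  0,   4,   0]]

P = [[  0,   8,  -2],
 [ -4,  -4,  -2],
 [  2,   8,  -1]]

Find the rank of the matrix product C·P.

3

First compute CP:
[[-10, -44,   7],
 [ 12,  72, -14],
 [-10,  12, -11],
 [ -4, -48,  10],
 [-16, -16,  -8]]
Now row reduce the product.
R2 ← R2 + (6/5)·R1: [0, 96/5, -28/5]
R3 ← R3 − R1: [0, 56, -18]
R4 ← R4 − (2/5)·R1: [0, -152/5, 36/5]
R5 ← R5 − (8/5)·R1: [0, 272/5, -96/5]
R3 ← R3 − (35/12)·R2: [0, 0, -5/3]
R4 ← R4 + (19/12)·R2: [0, 0, -5/3]
R5 ← R5 − (17/6)·R2: [0, 0, -10/3]
R4 ← R4 − R3: [0, 0, 0]
R5 ← R5 − (2)·R3: [0, 0, 0]
3 nonzero rows, so rank(CP) = 3.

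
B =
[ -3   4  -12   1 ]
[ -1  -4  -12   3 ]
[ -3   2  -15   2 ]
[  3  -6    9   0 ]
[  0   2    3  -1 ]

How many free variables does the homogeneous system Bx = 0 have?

Row reduce to echelon form.
R2 ← R2 − (1/3)·R1: [0, -16/3, -8, 8/3]
R3 ← R3 − R1: [0, -2, -3, 1]
R4 ← R4 + R1: [0, -2, -3, 1]
R3 ← R3 − (3/8)·R2: [0, 0, 0, 0]
R4 ← R4 − (3/8)·R2: [0, 0, 0, 0]
R5 ← R5 + (3/8)·R2: [0, 0, 0, 0]
2 nonzero rows, so rank(B) = 2.
B has 4 columns; by rank–nullity, nullity = 4 − 2 = 2.

2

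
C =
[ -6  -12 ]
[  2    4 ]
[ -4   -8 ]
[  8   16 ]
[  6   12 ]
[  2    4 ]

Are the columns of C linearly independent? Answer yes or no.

no

Row reduce C to echelon form.
R2 ← R2 + (1/3)·R1: [0, 0]
R3 ← R3 − (2/3)·R1: [0, 0]
R4 ← R4 + (4/3)·R1: [0, 0]
R5 ← R5 + R1: [0, 0]
R6 ← R6 + (1/3)·R1: [0, 0]
1 pivot among 2 columns.
Only 1 < 2 pivot columns, so the columns are linearly dependent.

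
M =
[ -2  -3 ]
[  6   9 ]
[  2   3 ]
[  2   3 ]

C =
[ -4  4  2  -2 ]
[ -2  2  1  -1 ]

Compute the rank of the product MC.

First compute MC:
[[ 14, -14,  -7,   7],
 [-42,  42,  21, -21],
 [-14,  14,   7,  -7],
 [-14,  14,   7,  -7]]
Now row reduce the product.
R2 ← R2 + (3)·R1: [0, 0, 0, 0]
R3 ← R3 + R1: [0, 0, 0, 0]
R4 ← R4 + R1: [0, 0, 0, 0]
1 nonzero row, so rank(MC) = 1.

1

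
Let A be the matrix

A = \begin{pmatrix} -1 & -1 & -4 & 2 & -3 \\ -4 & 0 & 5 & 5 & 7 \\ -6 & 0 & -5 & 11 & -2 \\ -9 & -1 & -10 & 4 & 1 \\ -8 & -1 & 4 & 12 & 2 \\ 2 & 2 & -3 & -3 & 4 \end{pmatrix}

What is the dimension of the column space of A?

5

Row reduce to echelon form.
R2 ← R2 − (4)·R1: [0, 4, 21, -3, 19]
R3 ← R3 − (6)·R1: [0, 6, 19, -1, 16]
R4 ← R4 − (9)·R1: [0, 8, 26, -14, 28]
R5 ← R5 − (8)·R1: [0, 7, 36, -4, 26]
R6 ← R6 + (2)·R1: [0, 0, -11, 1, -2]
R3 ← R3 − (3/2)·R2: [0, 0, -25/2, 7/2, -25/2]
R4 ← R4 − (2)·R2: [0, 0, -16, -8, -10]
R5 ← R5 − (7/4)·R2: [0, 0, -3/4, 5/4, -29/4]
R4 ← R4 − (32/25)·R3: [0, 0, 0, -312/25, 6]
R5 ← R5 − (3/50)·R3: [0, 0, 0, 26/25, -13/2]
R6 ← R6 − (22/25)·R3: [0, 0, 0, -52/25, 9]
R5 ← R5 + (1/12)·R4: [0, 0, 0, 0, -6]
R6 ← R6 − (1/6)·R4: [0, 0, 0, 0, 8]
R6 ← R6 + (4/3)·R5: [0, 0, 0, 0, 0]
Echelon form has 5 nonzero rows, so rank(A) = 5.
The column space has dimension equal to the rank: 5.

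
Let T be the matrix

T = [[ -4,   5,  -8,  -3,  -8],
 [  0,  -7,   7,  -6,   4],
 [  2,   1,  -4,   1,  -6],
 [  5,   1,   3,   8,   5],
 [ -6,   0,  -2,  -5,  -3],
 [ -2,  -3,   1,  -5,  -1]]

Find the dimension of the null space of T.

Row reduce to echelon form.
R3 ← R3 + (1/2)·R1: [0, 7/2, -8, -1/2, -10]
R4 ← R4 + (5/4)·R1: [0, 29/4, -7, 17/4, -5]
R5 ← R5 − (3/2)·R1: [0, -15/2, 10, -1/2, 9]
R6 ← R6 − (1/2)·R1: [0, -11/2, 5, -7/2, 3]
R3 ← R3 + (1/2)·R2: [0, 0, -9/2, -7/2, -8]
R4 ← R4 + (29/28)·R2: [0, 0, 1/4, -55/28, -6/7]
R5 ← R5 − (15/14)·R2: [0, 0, 5/2, 83/14, 33/7]
R6 ← R6 − (11/14)·R2: [0, 0, -1/2, 17/14, -1/7]
R4 ← R4 + (1/18)·R3: [0, 0, 0, -136/63, -82/63]
R5 ← R5 + (5/9)·R3: [0, 0, 0, 251/63, 17/63]
R6 ← R6 − (1/9)·R3: [0, 0, 0, 101/63, 47/63]
R5 ← R5 + (251/136)·R4: [0, 0, 0, 0, -145/68]
R6 ← R6 + (101/136)·R4: [0, 0, 0, 0, -15/68]
R6 ← R6 − (3/29)·R5: [0, 0, 0, 0, 0]
5 nonzero rows, so rank(T) = 5.
T has 5 columns; by rank–nullity, nullity = 5 − 5 = 0.

0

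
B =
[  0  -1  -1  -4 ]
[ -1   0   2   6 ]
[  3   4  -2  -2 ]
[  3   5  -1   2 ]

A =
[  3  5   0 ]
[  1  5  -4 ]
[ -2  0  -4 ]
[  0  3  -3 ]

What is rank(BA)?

First compute BA:
[[  1, -17,  20],
 [ -7,  13, -26],
 [ 17,  29,  -2],
 [ 16,  46, -22]]
Now row reduce the product.
R2 ← R2 + (7)·R1: [0, -106, 114]
R3 ← R3 − (17)·R1: [0, 318, -342]
R4 ← R4 − (16)·R1: [0, 318, -342]
R3 ← R3 + (3)·R2: [0, 0, 0]
R4 ← R4 + (3)·R2: [0, 0, 0]
2 nonzero rows, so rank(BA) = 2.

2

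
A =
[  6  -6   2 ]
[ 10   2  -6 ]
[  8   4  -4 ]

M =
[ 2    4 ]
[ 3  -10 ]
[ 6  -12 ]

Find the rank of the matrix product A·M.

First compute AM:
[[  6,  60],
 [-10,  92],
 [  4,  40]]
Now row reduce the product.
R2 ← R2 + (5/3)·R1: [0, 192]
R3 ← R3 − (2/3)·R1: [0, 0]
2 nonzero rows, so rank(AM) = 2.

2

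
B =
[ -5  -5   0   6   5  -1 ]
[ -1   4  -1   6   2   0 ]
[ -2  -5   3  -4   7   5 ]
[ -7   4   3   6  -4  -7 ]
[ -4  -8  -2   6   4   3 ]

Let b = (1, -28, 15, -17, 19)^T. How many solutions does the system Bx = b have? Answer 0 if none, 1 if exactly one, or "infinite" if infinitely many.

infinite

Row reduce the augmented matrix [B | b].
R2 ← R2 − (1/5)·R1: [0, 5, -1, 24/5, 1, 1/5, -141/5]
R3 ← R3 − (2/5)·R1: [0, -3, 3, -32/5, 5, 27/5, 73/5]
R4 ← R4 − (7/5)·R1: [0, 11, 3, -12/5, -11, -28/5, -92/5]
R5 ← R5 − (4/5)·R1: [0, -4, -2, 6/5, 0, 19/5, 91/5]
R3 ← R3 + (3/5)·R2: [0, 0, 12/5, -88/25, 28/5, 138/25, -58/25]
R4 ← R4 − (11/5)·R2: [0, 0, 26/5, -324/25, -66/5, -151/25, 1091/25]
R5 ← R5 + (4/5)·R2: [0, 0, -14/5, 126/25, 4/5, 99/25, -109/25]
R4 ← R4 − (13/6)·R3: [0, 0, 0, -16/3, -76/3, -18, 146/3]
R5 ← R5 + (7/6)·R3: [0, 0, 0, 14/15, 22/3, 52/5, -106/15]
R5 ← R5 + (7/40)·R4: [0, 0, 0, 0, 29/10, 29/4, 29/20]
The echelon form has 5 nonzero rows, and every pivot lies in the first 6 columns, so rank(B) = rank([B|b]) = 5.
The system is consistent.
rank = 5 < 6 unknowns, so there are infinitely many solutions.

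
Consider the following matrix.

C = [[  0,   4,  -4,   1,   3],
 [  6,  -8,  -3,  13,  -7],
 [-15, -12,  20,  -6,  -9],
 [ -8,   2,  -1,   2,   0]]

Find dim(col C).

4

Row reduce to echelon form.
Swap R1 ↔ R2
R3 ← R3 + (5/2)·R1: [0, -32, 25/2, 53/2, -53/2]
R4 ← R4 + (4/3)·R1: [0, -26/3, -5, 58/3, -28/3]
R3 ← R3 + (8)·R2: [0, 0, -39/2, 69/2, -5/2]
R4 ← R4 + (13/6)·R2: [0, 0, -41/3, 43/2, -17/6]
R4 ← R4 − (82/117)·R3: [0, 0, 0, -209/78, -253/234]
Echelon form has 4 nonzero rows, so rank(C) = 4.
The column space has dimension equal to the rank: 4.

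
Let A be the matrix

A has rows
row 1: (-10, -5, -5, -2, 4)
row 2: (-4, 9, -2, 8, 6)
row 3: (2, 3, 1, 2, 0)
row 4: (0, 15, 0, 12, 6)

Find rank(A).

Row reduce to echelon form.
R2 ← R2 − (2/5)·R1: [0, 11, 0, 44/5, 22/5]
R3 ← R3 + (1/5)·R1: [0, 2, 0, 8/5, 4/5]
R3 ← R3 − (2/11)·R2: [0, 0, 0, 0, 0]
R4 ← R4 − (15/11)·R2: [0, 0, 0, 0, 0]
Echelon form has 2 nonzero rows, so rank(A) = 2.

2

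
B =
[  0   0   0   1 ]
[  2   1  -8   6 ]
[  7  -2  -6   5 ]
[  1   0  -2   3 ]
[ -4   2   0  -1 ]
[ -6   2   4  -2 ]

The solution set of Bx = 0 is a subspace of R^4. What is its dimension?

1

Row reduce to echelon form.
Swap R1 ↔ R2
R3 ← R3 − (7/2)·R1: [0, -11/2, 22, -16]
R4 ← R4 − (1/2)·R1: [0, -1/2, 2, 0]
R5 ← R5 + (2)·R1: [0, 4, -16, 11]
R6 ← R6 + (3)·R1: [0, 5, -20, 16]
Swap R2 ↔ R3
R4 ← R4 − (1/11)·R2: [0, 0, 0, 16/11]
R5 ← R5 + (8/11)·R2: [0, 0, 0, -7/11]
R6 ← R6 + (10/11)·R2: [0, 0, 0, 16/11]
R4 ← R4 − (16/11)·R3: [0, 0, 0, 0]
R5 ← R5 + (7/11)·R3: [0, 0, 0, 0]
R6 ← R6 − (16/11)·R3: [0, 0, 0, 0]
3 nonzero rows, so rank(B) = 3.
B has 4 columns; by rank–nullity, nullity = 4 − 3 = 1.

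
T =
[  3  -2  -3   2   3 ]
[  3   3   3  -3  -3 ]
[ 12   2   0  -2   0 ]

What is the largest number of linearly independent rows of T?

Row reduce to echelon form.
R2 ← R2 − R1: [0, 5, 6, -5, -6]
R3 ← R3 − (4)·R1: [0, 10, 12, -10, -12]
R3 ← R3 − (2)·R2: [0, 0, 0, 0, 0]
Echelon form has 2 nonzero rows, so rank(T) = 2.
The rank gives the maximum number of linearly independent rows: 2.

2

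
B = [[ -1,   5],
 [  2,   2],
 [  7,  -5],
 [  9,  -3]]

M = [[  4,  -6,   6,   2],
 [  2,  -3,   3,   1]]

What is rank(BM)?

First compute BM:
[[  6,  -9,   9,   3],
 [ 12, -18,  18,   6],
 [ 18, -27,  27,   9],
 [ 30, -45,  45,  15]]
Now row reduce the product.
R2 ← R2 − (2)·R1: [0, 0, 0, 0]
R3 ← R3 − (3)·R1: [0, 0, 0, 0]
R4 ← R4 − (5)·R1: [0, 0, 0, 0]
1 nonzero row, so rank(BM) = 1.

1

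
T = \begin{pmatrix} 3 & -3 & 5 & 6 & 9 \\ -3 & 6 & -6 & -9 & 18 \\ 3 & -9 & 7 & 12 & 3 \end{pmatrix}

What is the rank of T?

Row reduce to echelon form.
R2 ← R2 + R1: [0, 3, -1, -3, 27]
R3 ← R3 − R1: [0, -6, 2, 6, -6]
R3 ← R3 + (2)·R2: [0, 0, 0, 0, 48]
Echelon form has 3 nonzero rows, so rank(T) = 3.

3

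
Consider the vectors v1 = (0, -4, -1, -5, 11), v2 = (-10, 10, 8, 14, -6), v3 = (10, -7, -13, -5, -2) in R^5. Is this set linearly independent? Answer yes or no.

Form the matrix with these vectors as rows and row reduce.
Swap R1 ↔ R2
R3 ← R3 + R1: [0, 3, -5, 9, -8]
R3 ← R3 + (3/4)·R2: [0, 0, -23/4, 21/4, 1/4]
3 nonzero rows, so the 3 vectors span a space of dimension 3.
Since 3 = 3, the vectors are linearly independent.

yes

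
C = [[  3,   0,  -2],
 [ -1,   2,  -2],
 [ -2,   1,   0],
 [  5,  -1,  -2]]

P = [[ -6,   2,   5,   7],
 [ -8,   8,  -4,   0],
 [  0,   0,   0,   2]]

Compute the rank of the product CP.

First compute CP:
[[-18,   6,  15,  17],
 [-10,  14, -13, -11],
 [  4,   4, -14, -14],
 [-22,   2,  29,  31]]
Now row reduce the product.
R2 ← R2 − (5/9)·R1: [0, 32/3, -64/3, -184/9]
R3 ← R3 + (2/9)·R1: [0, 16/3, -32/3, -92/9]
R4 ← R4 − (11/9)·R1: [0, -16/3, 32/3, 92/9]
R3 ← R3 − (1/2)·R2: [0, 0, 0, 0]
R4 ← R4 + (1/2)·R2: [0, 0, 0, 0]
2 nonzero rows, so rank(CP) = 2.

2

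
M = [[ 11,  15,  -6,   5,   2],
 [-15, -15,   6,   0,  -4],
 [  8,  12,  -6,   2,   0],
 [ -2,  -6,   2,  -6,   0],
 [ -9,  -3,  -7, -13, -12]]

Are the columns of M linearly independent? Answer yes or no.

no

Row reduce M to echelon form.
R2 ← R2 + (15/11)·R1: [0, 60/11, -24/11, 75/11, -14/11]
R3 ← R3 − (8/11)·R1: [0, 12/11, -18/11, -18/11, -16/11]
R4 ← R4 + (2/11)·R1: [0, -36/11, 10/11, -56/11, 4/11]
R5 ← R5 + (9/11)·R1: [0, 102/11, -131/11, -98/11, -114/11]
R3 ← R3 − (1/5)·R2: [0, 0, -6/5, -3, -6/5]
R4 ← R4 + (3/5)·R2: [0, 0, -2/5, -1, -2/5]
R5 ← R5 − (17/10)·R2: [0, 0, -41/5, -41/2, -41/5]
R4 ← R4 − (1/3)·R3: [0, 0, 0, 0, 0]
R5 ← R5 − (41/6)·R3: [0, 0, 0, 0, 0]
3 pivots among 5 columns.
Only 3 < 5 pivot columns, so the columns are linearly dependent.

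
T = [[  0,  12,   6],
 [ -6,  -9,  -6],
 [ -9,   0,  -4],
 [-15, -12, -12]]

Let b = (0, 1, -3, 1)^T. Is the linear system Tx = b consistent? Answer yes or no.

Row reduce the augmented matrix [T | b].
Swap R1 ↔ R2
R3 ← R3 − (3/2)·R1: [0, 27/2, 5, -9/2]
R4 ← R4 − (5/2)·R1: [0, 21/2, 3, -3/2]
R3 ← R3 − (9/8)·R2: [0, 0, -7/4, -9/2]
R4 ← R4 − (7/8)·R2: [0, 0, -9/4, -3/2]
R4 ← R4 − (9/7)·R3: [0, 0, 0, 30/7]
The echelon form has 4 nonzero rows; the last pivot sits in the augmented column, so rank(T) = 3 but rank([T|b]) = 4.
Since the ranks differ, the system is inconsistent.

no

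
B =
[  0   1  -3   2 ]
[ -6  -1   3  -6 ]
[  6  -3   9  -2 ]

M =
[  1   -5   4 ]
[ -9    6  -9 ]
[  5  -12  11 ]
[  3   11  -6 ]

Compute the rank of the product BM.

First compute BM:
[[-18,  64, -54],
 [  0, -78,  54],
 [ 72, -178, 162]]
Now row reduce the product.
R3 ← R3 + (4)·R1: [0, 78, -54]
R3 ← R3 + R2: [0, 0, 0]
2 nonzero rows, so rank(BM) = 2.

2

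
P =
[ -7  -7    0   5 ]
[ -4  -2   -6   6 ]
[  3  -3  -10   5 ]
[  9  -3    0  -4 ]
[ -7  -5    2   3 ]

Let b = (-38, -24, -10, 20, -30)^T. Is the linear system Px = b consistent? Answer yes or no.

yes

Row reduce the augmented matrix [P | b].
R2 ← R2 − (4/7)·R1: [0, 2, -6, 22/7, -16/7]
R3 ← R3 + (3/7)·R1: [0, -6, -10, 50/7, -184/7]
R4 ← R4 + (9/7)·R1: [0, -12, 0, 17/7, -202/7]
R5 ← R5 − R1: [0, 2, 2, -2, 8]
R3 ← R3 + (3)·R2: [0, 0, -28, 116/7, -232/7]
R4 ← R4 + (6)·R2: [0, 0, -36, 149/7, -298/7]
R5 ← R5 − R2: [0, 0, 8, -36/7, 72/7]
R4 ← R4 − (9/7)·R3: [0, 0, 0, -1/49, 2/49]
R5 ← R5 + (2/7)·R3: [0, 0, 0, -20/49, 40/49]
R5 ← R5 − (20)·R4: [0, 0, 0, 0, 0]
The echelon form has 4 nonzero rows, and every pivot lies in the first 4 columns, so rank(P) = rank([P|b]) = 4.
The system is consistent.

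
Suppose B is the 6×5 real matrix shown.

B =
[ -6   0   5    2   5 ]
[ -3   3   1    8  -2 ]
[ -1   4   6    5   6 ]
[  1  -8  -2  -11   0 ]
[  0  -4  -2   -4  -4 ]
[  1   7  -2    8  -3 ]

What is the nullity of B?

0

Row reduce to echelon form.
R2 ← R2 − (1/2)·R1: [0, 3, -3/2, 7, -9/2]
R3 ← R3 − (1/6)·R1: [0, 4, 31/6, 14/3, 31/6]
R4 ← R4 + (1/6)·R1: [0, -8, -7/6, -32/3, 5/6]
R6 ← R6 + (1/6)·R1: [0, 7, -7/6, 25/3, -13/6]
R3 ← R3 − (4/3)·R2: [0, 0, 43/6, -14/3, 67/6]
R4 ← R4 + (8/3)·R2: [0, 0, -31/6, 8, -67/6]
R5 ← R5 + (4/3)·R2: [0, 0, -4, 16/3, -10]
R6 ← R6 − (7/3)·R2: [0, 0, 7/3, -8, 25/3]
R4 ← R4 + (31/43)·R3: [0, 0, 0, 598/129, -134/43]
R5 ← R5 + (24/43)·R3: [0, 0, 0, 352/129, -162/43]
R6 ← R6 − (14/43)·R3: [0, 0, 0, -836/129, 202/43]
R5 ← R5 − (176/299)·R4: [0, 0, 0, 0, -578/299]
R6 ← R6 + (418/299)·R4: [0, 0, 0, 0, 102/299]
R6 ← R6 + (3/17)·R5: [0, 0, 0, 0, 0]
5 nonzero rows, so rank(B) = 5.
B has 5 columns; by rank–nullity, nullity = 5 − 5 = 0.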